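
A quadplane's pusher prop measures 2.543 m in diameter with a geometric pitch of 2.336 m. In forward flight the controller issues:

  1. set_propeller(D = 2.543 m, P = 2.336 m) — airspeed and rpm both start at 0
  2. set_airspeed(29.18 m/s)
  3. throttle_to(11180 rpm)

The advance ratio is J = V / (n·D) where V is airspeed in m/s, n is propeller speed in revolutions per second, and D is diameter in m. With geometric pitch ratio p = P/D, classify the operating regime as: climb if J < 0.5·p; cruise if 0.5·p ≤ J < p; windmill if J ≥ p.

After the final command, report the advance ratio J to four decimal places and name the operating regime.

J = 0.0616, regime = climb

set_propeller: D = 2.543 m, P = 2.336 m (p = P/D = 0.918600); state ← (V=0, rpm=0)
set_airspeed(29.18): V ← 29.18 m/s
throttle_to(11180): rpm ← 11180
final state: V = 29.18 m/s, rpm = 11180 → n = rpm/60 = 186.333333 rev/s
J = V / (n·D) = 29.18 / (186.333333 × 2.543) = 0.061581
regime bands: climb J<0.4593 | cruise [0.4593, 0.9186) | windmill J≥0.9186
J = 0.0616 → climb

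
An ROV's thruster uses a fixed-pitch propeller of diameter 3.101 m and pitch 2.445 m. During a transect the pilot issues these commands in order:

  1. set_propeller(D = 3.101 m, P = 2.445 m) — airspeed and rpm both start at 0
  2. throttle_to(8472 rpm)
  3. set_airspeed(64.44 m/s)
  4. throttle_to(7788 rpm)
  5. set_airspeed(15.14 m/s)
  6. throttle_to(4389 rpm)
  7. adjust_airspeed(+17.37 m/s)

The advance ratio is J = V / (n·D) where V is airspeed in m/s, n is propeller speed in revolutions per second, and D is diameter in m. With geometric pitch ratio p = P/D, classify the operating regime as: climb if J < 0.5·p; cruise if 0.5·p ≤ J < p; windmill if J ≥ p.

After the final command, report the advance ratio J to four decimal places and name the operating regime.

set_propeller: D = 3.101 m, P = 2.445 m (p = P/D = 0.788455); state ← (V=0, rpm=0)
throttle_to(8472): rpm ← 8472
set_airspeed(64.44): V ← 64.44 m/s
throttle_to(7788): rpm ← 7788
set_airspeed(15.14): V ← 15.14 m/s
throttle_to(4389): rpm ← 4389
adjust_airspeed(+17.37): V ← 15.14 +17.37 = 32.51 m/s
final state: V = 32.51 m/s, rpm = 4389 → n = rpm/60 = 73.150000 rev/s
J = V / (n·D) = 32.51 / (73.150000 × 3.101) = 0.143318
regime bands: climb J<0.3942 | cruise [0.3942, 0.7885) | windmill J≥0.7885
J = 0.1433 → climb

J = 0.1433, regime = climb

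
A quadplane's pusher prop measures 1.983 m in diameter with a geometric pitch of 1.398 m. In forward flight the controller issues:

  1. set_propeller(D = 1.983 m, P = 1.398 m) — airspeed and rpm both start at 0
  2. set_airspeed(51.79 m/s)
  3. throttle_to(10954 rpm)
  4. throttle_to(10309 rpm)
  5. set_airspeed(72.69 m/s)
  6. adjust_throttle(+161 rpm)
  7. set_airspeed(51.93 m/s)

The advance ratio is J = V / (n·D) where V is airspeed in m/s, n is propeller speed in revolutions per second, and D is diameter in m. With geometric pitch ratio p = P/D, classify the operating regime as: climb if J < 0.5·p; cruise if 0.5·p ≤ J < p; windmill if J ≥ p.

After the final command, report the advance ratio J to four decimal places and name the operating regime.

J = 0.1501, regime = climb

set_propeller: D = 1.983 m, P = 1.398 m (p = P/D = 0.704992); state ← (V=0, rpm=0)
set_airspeed(51.79): V ← 51.79 m/s
throttle_to(10954): rpm ← 10954
throttle_to(10309): rpm ← 10309
set_airspeed(72.69): V ← 72.69 m/s
adjust_throttle(+161): rpm ← 10309 +161 = 10470
set_airspeed(51.93): V ← 51.93 m/s
final state: V = 51.93 m/s, rpm = 10470 → n = rpm/60 = 174.500000 rev/s
J = V / (n·D) = 51.93 / (174.500000 × 1.983) = 0.150072
regime bands: climb J<0.3525 | cruise [0.3525, 0.7050) | windmill J≥0.7050
J = 0.1501 → climb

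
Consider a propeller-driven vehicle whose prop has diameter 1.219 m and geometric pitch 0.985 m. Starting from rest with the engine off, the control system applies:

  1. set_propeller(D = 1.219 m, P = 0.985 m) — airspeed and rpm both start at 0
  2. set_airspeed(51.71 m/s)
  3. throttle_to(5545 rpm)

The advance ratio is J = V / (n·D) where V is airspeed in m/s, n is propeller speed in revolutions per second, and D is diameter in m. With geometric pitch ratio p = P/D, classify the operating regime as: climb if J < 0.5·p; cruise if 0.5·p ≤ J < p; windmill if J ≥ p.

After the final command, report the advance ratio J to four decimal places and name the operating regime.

set_propeller: D = 1.219 m, P = 0.985 m (p = P/D = 0.808039); state ← (V=0, rpm=0)
set_airspeed(51.71): V ← 51.71 m/s
throttle_to(5545): rpm ← 5545
final state: V = 51.71 m/s, rpm = 5545 → n = rpm/60 = 92.416667 rev/s
J = V / (n·D) = 51.71 / (92.416667 × 1.219) = 0.459008
regime bands: climb J<0.4040 | cruise [0.4040, 0.8080) | windmill J≥0.8080
J = 0.4590 → cruise

J = 0.4590, regime = cruise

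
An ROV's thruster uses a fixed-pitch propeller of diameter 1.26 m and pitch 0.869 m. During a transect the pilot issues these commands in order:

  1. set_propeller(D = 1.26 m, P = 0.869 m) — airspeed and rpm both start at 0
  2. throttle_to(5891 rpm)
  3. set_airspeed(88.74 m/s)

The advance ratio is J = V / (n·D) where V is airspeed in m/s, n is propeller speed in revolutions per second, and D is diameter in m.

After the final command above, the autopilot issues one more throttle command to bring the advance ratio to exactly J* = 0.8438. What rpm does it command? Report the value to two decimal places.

set_propeller: D = 1.26 m, P = 0.869 m (p = P/D = 0.689683); state ← (V=0, rpm=0)
throttle_to(5891): rpm ← 5891
set_airspeed(88.74): V ← 88.74 m/s
final state: V = 88.74 m/s, rpm = 5891 → n = rpm/60 = 98.183333 rev/s
target J* = 0.8438; solve J* = V/(n·D) for n: n = V/(J*·D) = 88.74/(0.8438 × 1.26) = 83.465953 rev/s
rpm = 60·n = 5007.957200

rpm = 5007.96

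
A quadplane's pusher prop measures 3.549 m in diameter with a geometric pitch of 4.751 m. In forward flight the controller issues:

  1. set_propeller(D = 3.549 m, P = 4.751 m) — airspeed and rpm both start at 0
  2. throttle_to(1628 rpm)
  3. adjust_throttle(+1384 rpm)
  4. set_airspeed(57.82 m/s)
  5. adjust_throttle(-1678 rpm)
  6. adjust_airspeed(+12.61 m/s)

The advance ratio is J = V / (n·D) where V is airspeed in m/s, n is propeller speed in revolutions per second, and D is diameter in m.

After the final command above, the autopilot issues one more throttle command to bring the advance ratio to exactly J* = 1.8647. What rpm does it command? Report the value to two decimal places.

set_propeller: D = 3.549 m, P = 4.751 m (p = P/D = 1.338687); state ← (V=0, rpm=0)
throttle_to(1628): rpm ← 1628
adjust_throttle(+1384): rpm ← 1628 +1384 = 3012
set_airspeed(57.82): V ← 57.82 m/s
adjust_throttle(-1678): rpm ← 3012 -1678 = 1334
adjust_airspeed(+12.61): V ← 57.82 +12.61 = 70.43 m/s
final state: V = 70.43 m/s, rpm = 1334 → n = rpm/60 = 22.233333 rev/s
target J* = 1.8647; solve J* = V/(n·D) for n: n = V/(J*·D) = 70.43/(1.8647 × 3.549) = 10.642477 rev/s
rpm = 60·n = 638.548617

rpm = 638.55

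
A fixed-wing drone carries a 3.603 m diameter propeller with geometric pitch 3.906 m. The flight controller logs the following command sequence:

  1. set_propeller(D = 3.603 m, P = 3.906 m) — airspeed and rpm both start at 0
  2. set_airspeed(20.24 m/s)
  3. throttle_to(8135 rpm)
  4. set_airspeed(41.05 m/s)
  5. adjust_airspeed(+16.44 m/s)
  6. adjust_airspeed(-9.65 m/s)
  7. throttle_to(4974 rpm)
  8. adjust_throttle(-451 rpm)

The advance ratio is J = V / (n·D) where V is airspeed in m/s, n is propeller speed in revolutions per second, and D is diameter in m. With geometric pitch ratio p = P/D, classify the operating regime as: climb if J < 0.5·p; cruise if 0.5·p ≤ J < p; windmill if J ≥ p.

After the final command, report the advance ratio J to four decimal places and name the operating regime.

set_propeller: D = 3.603 m, P = 3.906 m (p = P/D = 1.084097); state ← (V=0, rpm=0)
set_airspeed(20.24): V ← 20.24 m/s
throttle_to(8135): rpm ← 8135
set_airspeed(41.05): V ← 41.05 m/s
adjust_airspeed(+16.44): V ← 41.05 +16.44 = 57.49 m/s
adjust_airspeed(-9.65): V ← 57.49 -9.65 = 47.84 m/s
throttle_to(4974): rpm ← 4974
adjust_throttle(-451): rpm ← 4974 -451 = 4523
final state: V = 47.84 m/s, rpm = 4523 → n = rpm/60 = 75.383333 rev/s
J = V / (n·D) = 47.84 / (75.383333 × 3.603) = 0.176137
regime bands: climb J<0.5420 | cruise [0.5420, 1.0841) | windmill J≥1.0841
J = 0.1761 → climb

J = 0.1761, regime = climb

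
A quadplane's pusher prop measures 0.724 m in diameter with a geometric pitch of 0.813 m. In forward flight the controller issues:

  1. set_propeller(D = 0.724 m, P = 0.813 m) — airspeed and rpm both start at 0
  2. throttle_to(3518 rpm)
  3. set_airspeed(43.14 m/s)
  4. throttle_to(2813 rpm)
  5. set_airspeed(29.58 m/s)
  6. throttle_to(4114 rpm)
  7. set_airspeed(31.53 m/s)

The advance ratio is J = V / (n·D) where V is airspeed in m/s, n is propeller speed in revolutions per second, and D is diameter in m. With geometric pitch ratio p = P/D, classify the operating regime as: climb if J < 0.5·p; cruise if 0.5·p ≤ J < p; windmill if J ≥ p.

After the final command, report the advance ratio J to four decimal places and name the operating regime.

J = 0.6351, regime = cruise

set_propeller: D = 0.724 m, P = 0.813 m (p = P/D = 1.122928); state ← (V=0, rpm=0)
throttle_to(3518): rpm ← 3518
set_airspeed(43.14): V ← 43.14 m/s
throttle_to(2813): rpm ← 2813
set_airspeed(29.58): V ← 29.58 m/s
throttle_to(4114): rpm ← 4114
set_airspeed(31.53): V ← 31.53 m/s
final state: V = 31.53 m/s, rpm = 4114 → n = rpm/60 = 68.566667 rev/s
J = V / (n·D) = 31.53 / (68.566667 × 0.724) = 0.635144
regime bands: climb J<0.5615 | cruise [0.5615, 1.1229) | windmill J≥1.1229
J = 0.6351 → cruise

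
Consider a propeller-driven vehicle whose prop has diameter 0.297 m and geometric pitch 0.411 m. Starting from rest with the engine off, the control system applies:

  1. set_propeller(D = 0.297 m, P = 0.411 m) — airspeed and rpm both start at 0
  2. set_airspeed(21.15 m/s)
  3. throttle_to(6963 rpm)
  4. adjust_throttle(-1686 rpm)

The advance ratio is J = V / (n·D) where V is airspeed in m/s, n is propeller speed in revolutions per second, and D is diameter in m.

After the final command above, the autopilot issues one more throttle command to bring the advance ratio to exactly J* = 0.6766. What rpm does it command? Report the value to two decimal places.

rpm = 6315.00

set_propeller: D = 0.297 m, P = 0.411 m (p = P/D = 1.383838); state ← (V=0, rpm=0)
set_airspeed(21.15): V ← 21.15 m/s
throttle_to(6963): rpm ← 6963
adjust_throttle(-1686): rpm ← 6963 -1686 = 5277
final state: V = 21.15 m/s, rpm = 5277 → n = rpm/60 = 87.950000 rev/s
target J* = 0.6766; solve J* = V/(n·D) for n: n = V/(J*·D) = 21.15/(0.6766 × 0.297) = 105.249957 rev/s
rpm = 60·n = 6314.997447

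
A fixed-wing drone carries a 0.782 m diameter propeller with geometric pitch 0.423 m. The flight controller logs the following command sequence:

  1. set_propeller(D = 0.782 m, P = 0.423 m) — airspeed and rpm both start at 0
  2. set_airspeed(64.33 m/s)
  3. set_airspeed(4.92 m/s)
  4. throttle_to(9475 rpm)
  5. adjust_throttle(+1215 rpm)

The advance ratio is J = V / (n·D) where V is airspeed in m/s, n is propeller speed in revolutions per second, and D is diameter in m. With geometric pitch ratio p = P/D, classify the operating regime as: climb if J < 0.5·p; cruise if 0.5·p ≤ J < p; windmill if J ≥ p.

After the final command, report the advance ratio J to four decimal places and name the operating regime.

J = 0.0353, regime = climb

set_propeller: D = 0.782 m, P = 0.423 m (p = P/D = 0.540921); state ← (V=0, rpm=0)
set_airspeed(64.33): V ← 64.33 m/s
set_airspeed(4.92): V ← 4.92 m/s
throttle_to(9475): rpm ← 9475
adjust_throttle(+1215): rpm ← 9475 +1215 = 10690
final state: V = 4.92 m/s, rpm = 10690 → n = rpm/60 = 178.166667 rev/s
J = V / (n·D) = 4.92 / (178.166667 × 0.782) = 0.035313
regime bands: climb J<0.2705 | cruise [0.2705, 0.5409) | windmill J≥0.5409
J = 0.0353 → climb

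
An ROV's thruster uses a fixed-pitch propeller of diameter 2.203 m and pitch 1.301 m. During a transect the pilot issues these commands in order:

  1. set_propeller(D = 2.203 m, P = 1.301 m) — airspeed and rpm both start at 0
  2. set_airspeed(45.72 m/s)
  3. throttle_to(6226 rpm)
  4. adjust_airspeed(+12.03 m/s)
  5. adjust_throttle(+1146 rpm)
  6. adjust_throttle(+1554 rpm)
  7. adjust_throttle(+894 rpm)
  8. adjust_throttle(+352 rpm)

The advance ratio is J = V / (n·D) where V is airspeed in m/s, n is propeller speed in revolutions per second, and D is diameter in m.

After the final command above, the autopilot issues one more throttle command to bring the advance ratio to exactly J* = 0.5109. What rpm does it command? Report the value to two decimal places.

set_propeller: D = 2.203 m, P = 1.301 m (p = P/D = 0.590558); state ← (V=0, rpm=0)
set_airspeed(45.72): V ← 45.72 m/s
throttle_to(6226): rpm ← 6226
adjust_airspeed(+12.03): V ← 45.72 +12.03 = 57.75 m/s
adjust_throttle(+1146): rpm ← 6226 +1146 = 7372
adjust_throttle(+1554): rpm ← 7372 +1554 = 8926
adjust_throttle(+894): rpm ← 8926 +894 = 9820
adjust_throttle(+352): rpm ← 9820 +352 = 10172
final state: V = 57.75 m/s, rpm = 10172 → n = rpm/60 = 169.533333 rev/s
target J* = 0.5109; solve J* = V/(n·D) for n: n = V/(J*·D) = 57.75/(0.5109 × 2.203) = 51.309950 rev/s
rpm = 60·n = 3078.596981

rpm = 3078.60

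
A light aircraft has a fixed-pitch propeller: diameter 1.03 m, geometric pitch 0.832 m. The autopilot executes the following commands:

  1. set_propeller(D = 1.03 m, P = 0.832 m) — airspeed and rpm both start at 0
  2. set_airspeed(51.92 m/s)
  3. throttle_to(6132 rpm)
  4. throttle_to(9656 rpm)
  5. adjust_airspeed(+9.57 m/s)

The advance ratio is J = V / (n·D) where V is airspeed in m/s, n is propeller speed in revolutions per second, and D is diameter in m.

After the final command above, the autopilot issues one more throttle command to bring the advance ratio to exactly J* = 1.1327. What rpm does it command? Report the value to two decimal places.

rpm = 3162.30

set_propeller: D = 1.03 m, P = 0.832 m (p = P/D = 0.807767); state ← (V=0, rpm=0)
set_airspeed(51.92): V ← 51.92 m/s
throttle_to(6132): rpm ← 6132
throttle_to(9656): rpm ← 9656
adjust_airspeed(+9.57): V ← 51.92 +9.57 = 61.49 m/s
final state: V = 61.49 m/s, rpm = 9656 → n = rpm/60 = 160.933333 rev/s
target J* = 1.1327; solve J* = V/(n·D) for n: n = V/(J*·D) = 61.49/(1.1327 × 1.03) = 52.705067 rev/s
rpm = 60·n = 3162.304006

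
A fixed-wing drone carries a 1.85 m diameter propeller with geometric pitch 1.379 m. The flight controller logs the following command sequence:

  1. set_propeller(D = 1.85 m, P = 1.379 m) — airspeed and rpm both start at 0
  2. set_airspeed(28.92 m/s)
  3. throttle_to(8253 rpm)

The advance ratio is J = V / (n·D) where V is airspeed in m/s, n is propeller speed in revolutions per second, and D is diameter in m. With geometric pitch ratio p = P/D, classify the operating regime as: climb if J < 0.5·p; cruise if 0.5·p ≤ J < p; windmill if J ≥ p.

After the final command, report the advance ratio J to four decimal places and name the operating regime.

J = 0.1136, regime = climb

set_propeller: D = 1.85 m, P = 1.379 m (p = P/D = 0.745405); state ← (V=0, rpm=0)
set_airspeed(28.92): V ← 28.92 m/s
throttle_to(8253): rpm ← 8253
final state: V = 28.92 m/s, rpm = 8253 → n = rpm/60 = 137.550000 rev/s
J = V / (n·D) = 28.92 / (137.550000 × 1.85) = 0.113649
regime bands: climb J<0.3727 | cruise [0.3727, 0.7454) | windmill J≥0.7454
J = 0.1136 → climb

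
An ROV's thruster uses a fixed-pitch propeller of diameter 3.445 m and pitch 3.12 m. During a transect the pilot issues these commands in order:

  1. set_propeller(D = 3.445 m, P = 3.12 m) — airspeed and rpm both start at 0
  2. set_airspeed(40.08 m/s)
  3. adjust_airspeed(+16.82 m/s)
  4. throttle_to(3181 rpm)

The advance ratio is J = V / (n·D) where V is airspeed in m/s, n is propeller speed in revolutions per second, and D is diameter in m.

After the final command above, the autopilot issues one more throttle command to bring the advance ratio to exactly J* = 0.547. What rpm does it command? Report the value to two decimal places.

rpm = 1811.70

set_propeller: D = 3.445 m, P = 3.12 m (p = P/D = 0.905660); state ← (V=0, rpm=0)
set_airspeed(40.08): V ← 40.08 m/s
adjust_airspeed(+16.82): V ← 40.08 +16.82 = 56.9 m/s
throttle_to(3181): rpm ← 3181
final state: V = 56.9 m/s, rpm = 3181 → n = rpm/60 = 53.016667 rev/s
target J* = 0.547; solve J* = V/(n·D) for n: n = V/(J*·D) = 56.9/(0.547 × 3.445) = 30.195047 rev/s
rpm = 60·n = 1811.702836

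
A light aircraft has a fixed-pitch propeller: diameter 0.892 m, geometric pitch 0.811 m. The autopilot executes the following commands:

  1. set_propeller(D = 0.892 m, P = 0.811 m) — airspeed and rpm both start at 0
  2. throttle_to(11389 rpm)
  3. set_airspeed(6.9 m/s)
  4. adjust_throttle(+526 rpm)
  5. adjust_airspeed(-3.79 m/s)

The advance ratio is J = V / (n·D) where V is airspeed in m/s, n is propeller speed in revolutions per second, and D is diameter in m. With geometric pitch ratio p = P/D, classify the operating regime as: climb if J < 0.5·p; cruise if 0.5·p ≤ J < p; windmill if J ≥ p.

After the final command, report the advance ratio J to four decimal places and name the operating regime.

J = 0.0176, regime = climb

set_propeller: D = 0.892 m, P = 0.811 m (p = P/D = 0.909193); state ← (V=0, rpm=0)
throttle_to(11389): rpm ← 11389
set_airspeed(6.9): V ← 6.9 m/s
adjust_throttle(+526): rpm ← 11389 +526 = 11915
adjust_airspeed(-3.79): V ← 6.9 -3.79 = 3.11 m/s
final state: V = 3.11 m/s, rpm = 11915 → n = rpm/60 = 198.583333 rev/s
J = V / (n·D) = 3.11 / (198.583333 × 0.892) = 0.017557
regime bands: climb J<0.4546 | cruise [0.4546, 0.9092) | windmill J≥0.9092
J = 0.0176 → climb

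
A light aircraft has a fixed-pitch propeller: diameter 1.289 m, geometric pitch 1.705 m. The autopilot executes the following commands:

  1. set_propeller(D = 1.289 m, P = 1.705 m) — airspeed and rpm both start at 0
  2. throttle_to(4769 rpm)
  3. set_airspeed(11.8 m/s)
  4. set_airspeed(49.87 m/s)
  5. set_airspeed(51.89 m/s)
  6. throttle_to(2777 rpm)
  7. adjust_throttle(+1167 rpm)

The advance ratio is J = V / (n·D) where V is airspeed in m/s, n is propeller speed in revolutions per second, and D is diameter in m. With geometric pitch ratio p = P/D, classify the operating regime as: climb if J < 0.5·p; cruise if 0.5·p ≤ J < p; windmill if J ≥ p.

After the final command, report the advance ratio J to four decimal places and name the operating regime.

J = 0.6124, regime = climb

set_propeller: D = 1.289 m, P = 1.705 m (p = P/D = 1.322731); state ← (V=0, rpm=0)
throttle_to(4769): rpm ← 4769
set_airspeed(11.8): V ← 11.8 m/s
set_airspeed(49.87): V ← 49.87 m/s
set_airspeed(51.89): V ← 51.89 m/s
throttle_to(2777): rpm ← 2777
adjust_throttle(+1167): rpm ← 2777 +1167 = 3944
final state: V = 51.89 m/s, rpm = 3944 → n = rpm/60 = 65.733333 rev/s
J = V / (n·D) = 51.89 / (65.733333 × 1.289) = 0.612414
regime bands: climb J<0.6614 | cruise [0.6614, 1.3227) | windmill J≥1.3227
J = 0.6124 → climb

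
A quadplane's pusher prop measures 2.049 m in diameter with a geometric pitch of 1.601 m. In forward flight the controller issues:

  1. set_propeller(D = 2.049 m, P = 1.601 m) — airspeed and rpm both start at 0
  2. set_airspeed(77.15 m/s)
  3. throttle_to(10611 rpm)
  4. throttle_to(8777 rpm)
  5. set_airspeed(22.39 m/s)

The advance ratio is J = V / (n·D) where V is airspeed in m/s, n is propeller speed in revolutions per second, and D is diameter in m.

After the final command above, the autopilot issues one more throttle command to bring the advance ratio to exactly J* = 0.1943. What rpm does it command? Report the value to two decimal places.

rpm = 3374.35

set_propeller: D = 2.049 m, P = 1.601 m (p = P/D = 0.781357); state ← (V=0, rpm=0)
set_airspeed(77.15): V ← 77.15 m/s
throttle_to(10611): rpm ← 10611
throttle_to(8777): rpm ← 8777
set_airspeed(22.39): V ← 22.39 m/s
final state: V = 22.39 m/s, rpm = 8777 → n = rpm/60 = 146.283333 rev/s
target J* = 0.1943; solve J* = V/(n·D) for n: n = V/(J*·D) = 22.39/(0.1943 × 2.049) = 56.239226 rev/s
rpm = 60·n = 3374.353557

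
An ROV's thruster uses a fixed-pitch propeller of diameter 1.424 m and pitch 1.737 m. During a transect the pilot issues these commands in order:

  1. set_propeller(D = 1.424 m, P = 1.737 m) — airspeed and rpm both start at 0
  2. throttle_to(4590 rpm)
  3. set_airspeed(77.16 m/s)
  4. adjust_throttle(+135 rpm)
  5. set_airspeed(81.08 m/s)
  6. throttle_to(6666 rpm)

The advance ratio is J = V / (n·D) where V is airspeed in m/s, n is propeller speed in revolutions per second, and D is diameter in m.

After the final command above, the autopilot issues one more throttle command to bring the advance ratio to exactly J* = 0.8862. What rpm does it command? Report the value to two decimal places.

rpm = 3854.99

set_propeller: D = 1.424 m, P = 1.737 m (p = P/D = 1.219803); state ← (V=0, rpm=0)
throttle_to(4590): rpm ← 4590
set_airspeed(77.16): V ← 77.16 m/s
adjust_throttle(+135): rpm ← 4590 +135 = 4725
set_airspeed(81.08): V ← 81.08 m/s
throttle_to(6666): rpm ← 6666
final state: V = 81.08 m/s, rpm = 6666 → n = rpm/60 = 111.100000 rev/s
target J* = 0.8862; solve J* = V/(n·D) for n: n = V/(J*·D) = 81.08/(0.8862 × 1.424) = 64.249833 rev/s
rpm = 60·n = 3854.989996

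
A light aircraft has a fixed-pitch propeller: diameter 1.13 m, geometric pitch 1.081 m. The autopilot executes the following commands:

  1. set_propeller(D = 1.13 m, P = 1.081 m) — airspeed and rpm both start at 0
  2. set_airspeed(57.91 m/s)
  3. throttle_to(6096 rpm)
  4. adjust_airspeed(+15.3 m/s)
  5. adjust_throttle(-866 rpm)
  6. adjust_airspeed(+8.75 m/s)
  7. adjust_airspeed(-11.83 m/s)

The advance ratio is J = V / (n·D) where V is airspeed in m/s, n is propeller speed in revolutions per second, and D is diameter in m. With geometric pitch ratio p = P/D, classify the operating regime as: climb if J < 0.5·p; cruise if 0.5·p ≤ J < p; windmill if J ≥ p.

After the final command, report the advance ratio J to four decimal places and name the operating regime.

set_propeller: D = 1.13 m, P = 1.081 m (p = P/D = 0.956637); state ← (V=0, rpm=0)
set_airspeed(57.91): V ← 57.91 m/s
throttle_to(6096): rpm ← 6096
adjust_airspeed(+15.3): V ← 57.91 +15.3 = 73.21 m/s
adjust_throttle(-866): rpm ← 6096 -866 = 5230
adjust_airspeed(+8.75): V ← 73.21 +8.75 = 81.96 m/s
adjust_airspeed(-11.83): V ← 81.96 -11.83 = 70.13 m/s
final state: V = 70.13 m/s, rpm = 5230 → n = rpm/60 = 87.166667 rev/s
J = V / (n·D) = 70.13 / (87.166667 × 1.13) = 0.711992
regime bands: climb J<0.4783 | cruise [0.4783, 0.9566) | windmill J≥0.9566
J = 0.7120 → cruise

J = 0.7120, regime = cruise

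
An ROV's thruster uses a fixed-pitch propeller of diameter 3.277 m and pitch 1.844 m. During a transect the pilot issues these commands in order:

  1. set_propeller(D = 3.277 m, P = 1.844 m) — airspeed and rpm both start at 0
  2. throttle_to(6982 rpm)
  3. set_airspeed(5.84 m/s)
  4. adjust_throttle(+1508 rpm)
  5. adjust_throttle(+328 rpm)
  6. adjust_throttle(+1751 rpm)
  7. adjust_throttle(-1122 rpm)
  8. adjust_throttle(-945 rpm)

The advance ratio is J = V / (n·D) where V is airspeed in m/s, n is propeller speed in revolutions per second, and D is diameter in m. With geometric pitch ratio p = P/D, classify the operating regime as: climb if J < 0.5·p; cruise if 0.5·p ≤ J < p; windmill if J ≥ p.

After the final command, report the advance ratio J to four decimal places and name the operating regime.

J = 0.0126, regime = climb

set_propeller: D = 3.277 m, P = 1.844 m (p = P/D = 0.562710); state ← (V=0, rpm=0)
throttle_to(6982): rpm ← 6982
set_airspeed(5.84): V ← 5.84 m/s
adjust_throttle(+1508): rpm ← 6982 +1508 = 8490
adjust_throttle(+328): rpm ← 8490 +328 = 8818
adjust_throttle(+1751): rpm ← 8818 +1751 = 10569
adjust_throttle(-1122): rpm ← 10569 -1122 = 9447
adjust_throttle(-945): rpm ← 9447 -945 = 8502
final state: V = 5.84 m/s, rpm = 8502 → n = rpm/60 = 141.700000 rev/s
J = V / (n·D) = 5.84 / (141.700000 × 3.277) = 0.012577
regime bands: climb J<0.2814 | cruise [0.2814, 0.5627) | windmill J≥0.5627
J = 0.0126 → climb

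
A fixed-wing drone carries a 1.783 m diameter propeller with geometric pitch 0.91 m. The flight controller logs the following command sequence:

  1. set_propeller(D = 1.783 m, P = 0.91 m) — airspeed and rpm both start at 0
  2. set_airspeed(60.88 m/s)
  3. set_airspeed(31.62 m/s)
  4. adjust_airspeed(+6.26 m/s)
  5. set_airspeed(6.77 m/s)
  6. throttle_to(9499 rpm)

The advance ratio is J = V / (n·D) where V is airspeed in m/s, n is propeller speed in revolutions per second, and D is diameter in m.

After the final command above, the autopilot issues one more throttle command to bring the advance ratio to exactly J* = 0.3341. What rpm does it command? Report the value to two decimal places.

set_propeller: D = 1.783 m, P = 0.91 m (p = P/D = 0.510376); state ← (V=0, rpm=0)
set_airspeed(60.88): V ← 60.88 m/s
set_airspeed(31.62): V ← 31.62 m/s
adjust_airspeed(+6.26): V ← 31.62 +6.26 = 37.88 m/s
set_airspeed(6.77): V ← 6.77 m/s
throttle_to(9499): rpm ← 9499
final state: V = 6.77 m/s, rpm = 9499 → n = rpm/60 = 158.316667 rev/s
target J* = 0.3341; solve J* = V/(n·D) for n: n = V/(J*·D) = 6.77/(0.3341 × 1.783) = 11.364775 rev/s
rpm = 60·n = 681.886512

rpm = 681.89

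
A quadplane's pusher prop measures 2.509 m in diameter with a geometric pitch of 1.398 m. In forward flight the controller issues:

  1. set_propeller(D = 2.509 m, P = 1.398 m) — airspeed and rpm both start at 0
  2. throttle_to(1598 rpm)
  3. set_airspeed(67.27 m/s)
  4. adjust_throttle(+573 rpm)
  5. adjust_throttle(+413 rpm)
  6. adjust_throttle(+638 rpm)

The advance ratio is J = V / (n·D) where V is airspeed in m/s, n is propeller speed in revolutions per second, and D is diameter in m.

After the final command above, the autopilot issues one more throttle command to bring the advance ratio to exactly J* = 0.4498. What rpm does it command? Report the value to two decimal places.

set_propeller: D = 2.509 m, P = 1.398 m (p = P/D = 0.557194); state ← (V=0, rpm=0)
throttle_to(1598): rpm ← 1598
set_airspeed(67.27): V ← 67.27 m/s
adjust_throttle(+573): rpm ← 1598 +573 = 2171
adjust_throttle(+413): rpm ← 2171 +413 = 2584
adjust_throttle(+638): rpm ← 2584 +638 = 3222
final state: V = 67.27 m/s, rpm = 3222 → n = rpm/60 = 53.700000 rev/s
target J* = 0.4498; solve J* = V/(n·D) for n: n = V/(J*·D) = 67.27/(0.4498 × 2.509) = 59.607556 rev/s
rpm = 60·n = 3576.453358

rpm = 3576.45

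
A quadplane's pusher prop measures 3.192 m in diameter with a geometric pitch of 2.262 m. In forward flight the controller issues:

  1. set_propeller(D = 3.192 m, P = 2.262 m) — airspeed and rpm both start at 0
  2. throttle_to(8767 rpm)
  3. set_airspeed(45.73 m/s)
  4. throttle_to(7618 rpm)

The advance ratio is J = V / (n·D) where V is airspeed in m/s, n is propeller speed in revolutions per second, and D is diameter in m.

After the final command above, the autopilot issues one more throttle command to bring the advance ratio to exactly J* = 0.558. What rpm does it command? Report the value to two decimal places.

set_propeller: D = 3.192 m, P = 2.262 m (p = P/D = 0.708647); state ← (V=0, rpm=0)
throttle_to(8767): rpm ← 8767
set_airspeed(45.73): V ← 45.73 m/s
throttle_to(7618): rpm ← 7618
final state: V = 45.73 m/s, rpm = 7618 → n = rpm/60 = 126.966667 rev/s
target J* = 0.558; solve J* = V/(n·D) for n: n = V/(J*·D) = 45.73/(0.558 × 3.192) = 25.674626 rev/s
rpm = 60·n = 1540.477538

rpm = 1540.48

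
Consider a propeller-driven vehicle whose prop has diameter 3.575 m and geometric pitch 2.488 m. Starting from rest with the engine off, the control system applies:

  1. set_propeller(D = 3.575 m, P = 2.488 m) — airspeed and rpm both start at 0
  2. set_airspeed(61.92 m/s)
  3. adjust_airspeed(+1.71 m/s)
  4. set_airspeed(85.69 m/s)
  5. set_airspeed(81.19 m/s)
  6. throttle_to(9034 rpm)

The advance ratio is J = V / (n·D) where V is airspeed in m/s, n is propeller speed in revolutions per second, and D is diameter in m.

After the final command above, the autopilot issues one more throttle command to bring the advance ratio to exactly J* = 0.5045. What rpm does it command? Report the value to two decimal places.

set_propeller: D = 3.575 m, P = 2.488 m (p = P/D = 0.695944); state ← (V=0, rpm=0)
set_airspeed(61.92): V ← 61.92 m/s
adjust_airspeed(+1.71): V ← 61.92 +1.71 = 63.63 m/s
set_airspeed(85.69): V ← 85.69 m/s
set_airspeed(81.19): V ← 81.19 m/s
throttle_to(9034): rpm ← 9034
final state: V = 81.19 m/s, rpm = 9034 → n = rpm/60 = 150.566667 rev/s
target J* = 0.5045; solve J* = V/(n·D) for n: n = V/(J*·D) = 81.19/(0.5045 × 3.575) = 45.015836 rev/s
rpm = 60·n = 2700.950190

rpm = 2700.95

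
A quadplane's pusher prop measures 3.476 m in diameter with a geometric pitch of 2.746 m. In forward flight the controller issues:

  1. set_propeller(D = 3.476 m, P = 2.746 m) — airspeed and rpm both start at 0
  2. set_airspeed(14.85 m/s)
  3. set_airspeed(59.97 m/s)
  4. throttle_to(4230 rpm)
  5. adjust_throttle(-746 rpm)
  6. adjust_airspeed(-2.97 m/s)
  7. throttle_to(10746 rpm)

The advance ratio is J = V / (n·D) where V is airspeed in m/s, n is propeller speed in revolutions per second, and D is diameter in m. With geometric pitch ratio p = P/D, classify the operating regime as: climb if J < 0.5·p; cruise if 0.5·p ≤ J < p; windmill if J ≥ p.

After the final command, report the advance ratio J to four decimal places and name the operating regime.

J = 0.0916, regime = climb

set_propeller: D = 3.476 m, P = 2.746 m (p = P/D = 0.789988); state ← (V=0, rpm=0)
set_airspeed(14.85): V ← 14.85 m/s
set_airspeed(59.97): V ← 59.97 m/s
throttle_to(4230): rpm ← 4230
adjust_throttle(-746): rpm ← 4230 -746 = 3484
adjust_airspeed(-2.97): V ← 59.97 -2.97 = 57 m/s
throttle_to(10746): rpm ← 10746
final state: V = 57 m/s, rpm = 10746 → n = rpm/60 = 179.100000 rev/s
J = V / (n·D) = 57 / (179.100000 × 3.476) = 0.091559
regime bands: climb J<0.3950 | cruise [0.3950, 0.7900) | windmill J≥0.7900
J = 0.0916 → climb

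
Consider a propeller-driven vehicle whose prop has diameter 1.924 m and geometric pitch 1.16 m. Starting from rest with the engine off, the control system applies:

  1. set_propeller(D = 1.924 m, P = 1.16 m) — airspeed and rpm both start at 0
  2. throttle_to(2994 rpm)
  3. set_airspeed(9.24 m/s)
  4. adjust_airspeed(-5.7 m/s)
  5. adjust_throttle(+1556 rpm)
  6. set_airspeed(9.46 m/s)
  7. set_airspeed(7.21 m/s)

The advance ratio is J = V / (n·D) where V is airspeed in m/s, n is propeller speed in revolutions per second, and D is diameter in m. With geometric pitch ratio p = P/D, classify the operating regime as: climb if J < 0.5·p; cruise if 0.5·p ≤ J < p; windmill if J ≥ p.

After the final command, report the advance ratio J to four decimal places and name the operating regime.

J = 0.0494, regime = climb

set_propeller: D = 1.924 m, P = 1.16 m (p = P/D = 0.602911); state ← (V=0, rpm=0)
throttle_to(2994): rpm ← 2994
set_airspeed(9.24): V ← 9.24 m/s
adjust_airspeed(-5.7): V ← 9.24 -5.7 = 3.54 m/s
adjust_throttle(+1556): rpm ← 2994 +1556 = 4550
set_airspeed(9.46): V ← 9.46 m/s
set_airspeed(7.21): V ← 7.21 m/s
final state: V = 7.21 m/s, rpm = 4550 → n = rpm/60 = 75.833333 rev/s
J = V / (n·D) = 7.21 / (75.833333 × 1.924) = 0.049416
regime bands: climb J<0.3015 | cruise [0.3015, 0.6029) | windmill J≥0.6029
J = 0.0494 → climb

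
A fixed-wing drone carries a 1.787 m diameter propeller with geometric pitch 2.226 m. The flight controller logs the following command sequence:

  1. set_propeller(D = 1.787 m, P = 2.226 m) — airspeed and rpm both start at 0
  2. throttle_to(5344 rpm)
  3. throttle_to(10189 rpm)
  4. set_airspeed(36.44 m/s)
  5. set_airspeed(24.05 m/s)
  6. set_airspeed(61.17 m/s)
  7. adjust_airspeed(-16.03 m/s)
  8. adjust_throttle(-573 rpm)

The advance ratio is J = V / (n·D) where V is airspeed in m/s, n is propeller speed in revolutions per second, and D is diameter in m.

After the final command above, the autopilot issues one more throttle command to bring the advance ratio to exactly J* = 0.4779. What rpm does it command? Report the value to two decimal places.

rpm = 3171.40

set_propeller: D = 1.787 m, P = 2.226 m (p = P/D = 1.245663); state ← (V=0, rpm=0)
throttle_to(5344): rpm ← 5344
throttle_to(10189): rpm ← 10189
set_airspeed(36.44): V ← 36.44 m/s
set_airspeed(24.05): V ← 24.05 m/s
set_airspeed(61.17): V ← 61.17 m/s
adjust_airspeed(-16.03): V ← 61.17 -16.03 = 45.14 m/s
adjust_throttle(-573): rpm ← 10189 -573 = 9616
final state: V = 45.14 m/s, rpm = 9616 → n = rpm/60 = 160.266667 rev/s
target J* = 0.4779; solve J* = V/(n·D) for n: n = V/(J*·D) = 45.14/(0.4779 × 1.787) = 52.856691 rev/s
rpm = 60·n = 3171.401462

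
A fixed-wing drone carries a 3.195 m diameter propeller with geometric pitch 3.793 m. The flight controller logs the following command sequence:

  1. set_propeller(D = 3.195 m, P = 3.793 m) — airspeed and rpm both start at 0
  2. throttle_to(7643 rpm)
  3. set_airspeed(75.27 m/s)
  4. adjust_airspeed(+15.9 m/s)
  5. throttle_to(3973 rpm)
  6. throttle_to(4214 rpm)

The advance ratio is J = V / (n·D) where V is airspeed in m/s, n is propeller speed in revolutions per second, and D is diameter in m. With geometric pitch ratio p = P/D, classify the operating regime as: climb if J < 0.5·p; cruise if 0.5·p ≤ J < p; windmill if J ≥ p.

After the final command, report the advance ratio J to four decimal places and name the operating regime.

set_propeller: D = 3.195 m, P = 3.793 m (p = P/D = 1.187167); state ← (V=0, rpm=0)
throttle_to(7643): rpm ← 7643
set_airspeed(75.27): V ← 75.27 m/s
adjust_airspeed(+15.9): V ← 75.27 +15.9 = 91.17 m/s
throttle_to(3973): rpm ← 3973
throttle_to(4214): rpm ← 4214
final state: V = 91.17 m/s, rpm = 4214 → n = rpm/60 = 70.233333 rev/s
J = V / (n·D) = 91.17 / (70.233333 × 3.195) = 0.406292
regime bands: climb J<0.5936 | cruise [0.5936, 1.1872) | windmill J≥1.1872
J = 0.4063 → climb

J = 0.4063, regime = climb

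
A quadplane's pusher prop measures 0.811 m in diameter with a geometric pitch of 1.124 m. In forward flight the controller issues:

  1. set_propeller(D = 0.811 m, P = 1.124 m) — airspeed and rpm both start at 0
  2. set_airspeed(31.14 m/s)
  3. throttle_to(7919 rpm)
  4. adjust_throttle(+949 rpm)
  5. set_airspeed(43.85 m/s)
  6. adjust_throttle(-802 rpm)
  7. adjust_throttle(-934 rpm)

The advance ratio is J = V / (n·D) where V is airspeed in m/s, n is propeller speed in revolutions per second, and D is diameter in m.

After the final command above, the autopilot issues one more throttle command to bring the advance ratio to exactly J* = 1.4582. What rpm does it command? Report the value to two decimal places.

set_propeller: D = 0.811 m, P = 1.124 m (p = P/D = 1.385943); state ← (V=0, rpm=0)
set_airspeed(31.14): V ← 31.14 m/s
throttle_to(7919): rpm ← 7919
adjust_throttle(+949): rpm ← 7919 +949 = 8868
set_airspeed(43.85): V ← 43.85 m/s
adjust_throttle(-802): rpm ← 8868 -802 = 8066
adjust_throttle(-934): rpm ← 8066 -934 = 7132
final state: V = 43.85 m/s, rpm = 7132 → n = rpm/60 = 118.866667 rev/s
target J* = 1.4582; solve J* = V/(n·D) for n: n = V/(J*·D) = 43.85/(1.4582 × 0.811) = 37.079310 rev/s
rpm = 60·n = 2224.758629

rpm = 2224.76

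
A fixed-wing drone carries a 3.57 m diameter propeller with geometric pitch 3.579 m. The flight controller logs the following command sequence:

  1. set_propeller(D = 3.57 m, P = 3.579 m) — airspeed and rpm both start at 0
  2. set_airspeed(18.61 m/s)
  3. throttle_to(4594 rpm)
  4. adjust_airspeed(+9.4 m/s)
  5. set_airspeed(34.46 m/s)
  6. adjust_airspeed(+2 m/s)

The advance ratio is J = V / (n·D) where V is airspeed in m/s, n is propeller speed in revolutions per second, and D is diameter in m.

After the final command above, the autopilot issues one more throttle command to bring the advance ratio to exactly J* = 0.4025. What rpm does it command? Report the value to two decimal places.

rpm = 1522.42

set_propeller: D = 3.57 m, P = 3.579 m (p = P/D = 1.002521); state ← (V=0, rpm=0)
set_airspeed(18.61): V ← 18.61 m/s
throttle_to(4594): rpm ← 4594
adjust_airspeed(+9.4): V ← 18.61 +9.4 = 28.01 m/s
set_airspeed(34.46): V ← 34.46 m/s
adjust_airspeed(+2): V ← 34.46 +2 = 36.46 m/s
final state: V = 36.46 m/s, rpm = 4594 → n = rpm/60 = 76.566667 rev/s
target J* = 0.4025; solve J* = V/(n·D) for n: n = V/(J*·D) = 36.46/(0.4025 × 3.57) = 25.373628 rev/s
rpm = 60·n = 1522.417663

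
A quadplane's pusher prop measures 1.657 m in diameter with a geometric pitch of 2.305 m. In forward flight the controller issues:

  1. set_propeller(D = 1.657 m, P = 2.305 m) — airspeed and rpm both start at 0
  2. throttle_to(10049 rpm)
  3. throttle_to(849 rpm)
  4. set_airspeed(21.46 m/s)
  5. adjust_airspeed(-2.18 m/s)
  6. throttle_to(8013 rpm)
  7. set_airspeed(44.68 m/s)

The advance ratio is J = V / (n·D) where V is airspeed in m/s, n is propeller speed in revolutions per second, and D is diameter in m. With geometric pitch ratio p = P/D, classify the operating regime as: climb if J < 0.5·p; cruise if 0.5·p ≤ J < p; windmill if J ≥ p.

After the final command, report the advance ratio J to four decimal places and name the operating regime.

J = 0.2019, regime = climb

set_propeller: D = 1.657 m, P = 2.305 m (p = P/D = 1.391068); state ← (V=0, rpm=0)
throttle_to(10049): rpm ← 10049
throttle_to(849): rpm ← 849
set_airspeed(21.46): V ← 21.46 m/s
adjust_airspeed(-2.18): V ← 21.46 -2.18 = 19.28 m/s
throttle_to(8013): rpm ← 8013
set_airspeed(44.68): V ← 44.68 m/s
final state: V = 44.68 m/s, rpm = 8013 → n = rpm/60 = 133.550000 rev/s
J = V / (n·D) = 44.68 / (133.550000 × 1.657) = 0.201905
regime bands: climb J<0.6955 | cruise [0.6955, 1.3911) | windmill J≥1.3911
J = 0.2019 → climb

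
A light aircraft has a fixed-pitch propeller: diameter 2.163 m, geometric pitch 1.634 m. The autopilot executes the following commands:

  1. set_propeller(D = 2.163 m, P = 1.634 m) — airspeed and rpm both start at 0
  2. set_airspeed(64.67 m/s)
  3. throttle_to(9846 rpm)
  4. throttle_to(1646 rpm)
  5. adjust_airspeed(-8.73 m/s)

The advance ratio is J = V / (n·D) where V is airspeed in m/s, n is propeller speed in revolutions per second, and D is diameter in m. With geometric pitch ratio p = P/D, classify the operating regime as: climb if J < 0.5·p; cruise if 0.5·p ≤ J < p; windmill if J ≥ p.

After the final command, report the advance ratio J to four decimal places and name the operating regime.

set_propeller: D = 2.163 m, P = 1.634 m (p = P/D = 0.755432); state ← (V=0, rpm=0)
set_airspeed(64.67): V ← 64.67 m/s
throttle_to(9846): rpm ← 9846
throttle_to(1646): rpm ← 1646
adjust_airspeed(-8.73): V ← 64.67 -8.73 = 55.94 m/s
final state: V = 55.94 m/s, rpm = 1646 → n = rpm/60 = 27.433333 rev/s
J = V / (n·D) = 55.94 / (27.433333 × 2.163) = 0.942730
regime bands: climb J<0.3777 | cruise [0.3777, 0.7554) | windmill J≥0.7554
J = 0.9427 → windmill

J = 0.9427, regime = windmill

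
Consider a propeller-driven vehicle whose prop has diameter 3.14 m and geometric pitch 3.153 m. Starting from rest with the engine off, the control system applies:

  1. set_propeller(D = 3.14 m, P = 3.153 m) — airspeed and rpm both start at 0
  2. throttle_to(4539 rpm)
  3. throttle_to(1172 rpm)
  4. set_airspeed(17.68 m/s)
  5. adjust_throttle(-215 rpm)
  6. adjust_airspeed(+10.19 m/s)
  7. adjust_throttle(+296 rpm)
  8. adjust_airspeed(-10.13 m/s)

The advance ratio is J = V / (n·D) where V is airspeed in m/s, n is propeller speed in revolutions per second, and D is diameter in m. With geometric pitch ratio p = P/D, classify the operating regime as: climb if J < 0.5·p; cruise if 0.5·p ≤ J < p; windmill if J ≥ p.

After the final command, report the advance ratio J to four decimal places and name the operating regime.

J = 0.2705, regime = climb

set_propeller: D = 3.14 m, P = 3.153 m (p = P/D = 1.004140); state ← (V=0, rpm=0)
throttle_to(4539): rpm ← 4539
throttle_to(1172): rpm ← 1172
set_airspeed(17.68): V ← 17.68 m/s
adjust_throttle(-215): rpm ← 1172 -215 = 957
adjust_airspeed(+10.19): V ← 17.68 +10.19 = 27.87 m/s
adjust_throttle(+296): rpm ← 957 +296 = 1253
adjust_airspeed(-10.13): V ← 27.87 -10.13 = 17.74 m/s
final state: V = 17.74 m/s, rpm = 1253 → n = rpm/60 = 20.883333 rev/s
J = V / (n·D) = 17.74 / (20.883333 × 3.14) = 0.270535
regime bands: climb J<0.5021 | cruise [0.5021, 1.0041) | windmill J≥1.0041
J = 0.2705 → climb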